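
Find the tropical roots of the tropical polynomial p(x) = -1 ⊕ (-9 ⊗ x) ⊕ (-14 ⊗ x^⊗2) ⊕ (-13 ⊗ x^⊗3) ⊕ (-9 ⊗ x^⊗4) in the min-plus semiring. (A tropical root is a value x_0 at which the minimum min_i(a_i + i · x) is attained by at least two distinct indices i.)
Roots: {-4, -1, 5, 8}

Each tropical root is a break point of the lower envelope of the lines y = a_i + i · x (there are 5 lines, with slopes 0, 1, ..., 4). Only the lines that attain the minimum somewhere contribute to roots; other lines are dominated. Here the surviving (envelope) indices are i = 4, i = 3, i = 2, i = 1, i = 0.
Intersections between consecutive envelope lines give the roots: for adjacent envelope indices i < j the intersection is x = (a_i − a_j) / (j − i). Reading off the sorted break points: {-4, -1, 5, 8}.
Verification: at each break x_0, at least two indices attain the minimum of min_i(a_i + i · x_0).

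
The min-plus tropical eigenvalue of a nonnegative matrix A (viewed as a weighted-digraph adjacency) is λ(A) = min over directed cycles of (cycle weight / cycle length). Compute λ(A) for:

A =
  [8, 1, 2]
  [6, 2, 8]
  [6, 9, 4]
λ(A) = 2

Enumerate directed cycles and compute their means (weight / length). Sample:
  cycle 0 → 0: weight = 8, length = 1, mean = 8/1 ≈ 8.000
  cycle 1 → 1: weight = 2, length = 1, mean = 2/1 ≈ 2.000
  cycle 2 → 2: weight = 4, length = 1, mean = 4/1 ≈ 4.000
  cycle 0 → 1 → 0: weight = 7, length = 2, mean = 7/2 ≈ 3.500
  cycle 0 → 2 → 0: weight = 8, length = 2, mean = 8/2 ≈ 4.000
  cycle 1 → 0 → 1: weight = 7, length = 2, mean = 7/2 ≈ 3.500
Minimum mean = 2.000, attained e.g. along the cycle 1 → 1 with weight 2 and length 1. So λ(A) = 2/1 = 2.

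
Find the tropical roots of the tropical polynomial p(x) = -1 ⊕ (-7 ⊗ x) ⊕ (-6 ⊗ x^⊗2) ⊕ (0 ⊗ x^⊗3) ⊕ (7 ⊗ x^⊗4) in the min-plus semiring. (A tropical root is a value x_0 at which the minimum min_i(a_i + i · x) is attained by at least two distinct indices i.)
Roots: {-7, -6, -1, 6}

Each tropical root is a break point of the lower envelope of the lines y = a_i + i · x (there are 5 lines, with slopes 0, 1, ..., 4). Only the lines that attain the minimum somewhere contribute to roots; other lines are dominated. Here the surviving (envelope) indices are i = 4, i = 3, i = 2, i = 1, i = 0.
Intersections between consecutive envelope lines give the roots: for adjacent envelope indices i < j the intersection is x = (a_i − a_j) / (j − i). Reading off the sorted break points: {-7, -6, -1, 6}.
Verification: at each break x_0, at least two indices attain the minimum of min_i(a_i + i · x_0).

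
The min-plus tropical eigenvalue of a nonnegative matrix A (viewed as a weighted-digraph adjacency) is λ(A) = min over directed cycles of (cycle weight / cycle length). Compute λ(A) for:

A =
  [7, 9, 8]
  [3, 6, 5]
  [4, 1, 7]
λ(A) = 3

Enumerate directed cycles and compute their means (weight / length). Sample:
  cycle 0 → 0: weight = 7, length = 1, mean = 7/1 ≈ 7.000
  cycle 1 → 1: weight = 6, length = 1, mean = 6/1 ≈ 6.000
  cycle 2 → 2: weight = 7, length = 1, mean = 7/1 ≈ 7.000
  cycle 0 → 1 → 0: weight = 12, length = 2, mean = 12/2 ≈ 6.000
  cycle 0 → 2 → 0: weight = 12, length = 2, mean = 12/2 ≈ 6.000
  cycle 1 → 0 → 1: weight = 12, length = 2, mean = 12/2 ≈ 6.000
Minimum mean = 3.000, attained e.g. along the cycle 1 → 2 → 1 with weight 6 and length 2. So λ(A) = 6/2 = 3.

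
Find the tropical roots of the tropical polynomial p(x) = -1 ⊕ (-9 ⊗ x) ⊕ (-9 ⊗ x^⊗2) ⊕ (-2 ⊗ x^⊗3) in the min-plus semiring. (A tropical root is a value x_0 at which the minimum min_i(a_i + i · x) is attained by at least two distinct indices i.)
Roots: {-7, 0, 8}

Each tropical root is a break point of the lower envelope of the lines y = a_i + i · x (there are 4 lines, with slopes 0, 1, ..., 3). Only the lines that attain the minimum somewhere contribute to roots; other lines are dominated. Here the surviving (envelope) indices are i = 3, i = 2, i = 1, i = 0.
Intersections between consecutive envelope lines give the roots: for adjacent envelope indices i < j the intersection is x = (a_i − a_j) / (j − i). Reading off the sorted break points: {-7, 0, 8}.
Verification: at each break x_0, at least two indices attain the minimum of min_i(a_i + i · x_0).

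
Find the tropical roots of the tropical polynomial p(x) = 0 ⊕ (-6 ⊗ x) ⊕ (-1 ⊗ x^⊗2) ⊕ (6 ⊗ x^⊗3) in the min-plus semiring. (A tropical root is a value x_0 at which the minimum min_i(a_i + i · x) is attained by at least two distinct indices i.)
Roots: {-7, -5, 6}

Each tropical root is a break point of the lower envelope of the lines y = a_i + i · x (there are 4 lines, with slopes 0, 1, ..., 3). Only the lines that attain the minimum somewhere contribute to roots; other lines are dominated. Here the surviving (envelope) indices are i = 3, i = 2, i = 1, i = 0.
Intersections between consecutive envelope lines give the roots: for adjacent envelope indices i < j the intersection is x = (a_i − a_j) / (j − i). Reading off the sorted break points: {-7, -5, 6}.
Verification: at each break x_0, at least two indices attain the minimum of min_i(a_i + i · x_0).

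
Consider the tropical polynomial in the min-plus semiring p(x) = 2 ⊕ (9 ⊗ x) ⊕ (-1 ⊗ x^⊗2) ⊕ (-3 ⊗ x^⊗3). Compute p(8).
p(8) = 2

A tropical monomial a ⊗ x^⊗i evaluates to a + i · x. Evaluating each term at x = 8:
  Term 0 contributes 2 + 0 · 8 = 2
  Term 1 contributes 9 + 1 · 8 = 17
  Term 2 contributes -1 + 2 · 8 = 15
  Term 3 contributes -3 + 3 · 8 = 21
p(8) = ⊕ of these = min[2, 17, 15, 21] = 2.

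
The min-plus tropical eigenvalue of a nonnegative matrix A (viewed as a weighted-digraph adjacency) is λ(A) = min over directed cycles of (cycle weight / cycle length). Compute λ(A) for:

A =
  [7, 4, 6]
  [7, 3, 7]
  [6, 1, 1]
λ(A) = 1

Enumerate directed cycles and compute their means (weight / length). Sample:
  cycle 0 → 0: weight = 7, length = 1, mean = 7/1 ≈ 7.000
  cycle 1 → 1: weight = 3, length = 1, mean = 3/1 ≈ 3.000
  cycle 2 → 2: weight = 1, length = 1, mean = 1/1 ≈ 1.000
  cycle 0 → 1 → 0: weight = 11, length = 2, mean = 11/2 ≈ 5.500
  cycle 0 → 2 → 0: weight = 12, length = 2, mean = 12/2 ≈ 6.000
  cycle 1 → 0 → 1: weight = 11, length = 2, mean = 11/2 ≈ 5.500
Minimum mean = 1.000, attained e.g. along the cycle 2 → 2 with weight 1 and length 1. So λ(A) = 1/1 = 1.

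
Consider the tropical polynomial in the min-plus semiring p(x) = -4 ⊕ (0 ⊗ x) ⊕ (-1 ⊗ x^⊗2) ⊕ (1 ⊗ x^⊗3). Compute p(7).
p(7) = -4

A tropical monomial a ⊗ x^⊗i evaluates to a + i · x. Evaluating each term at x = 7:
  Term 0 contributes -4 + 0 · 7 = -4
  Term 1 contributes 0 + 1 · 7 = 7
  Term 2 contributes -1 + 2 · 7 = 13
  Term 3 contributes 1 + 3 · 7 = 22
p(7) = ⊕ of these = min[-4, 7, 13, 22] = -4.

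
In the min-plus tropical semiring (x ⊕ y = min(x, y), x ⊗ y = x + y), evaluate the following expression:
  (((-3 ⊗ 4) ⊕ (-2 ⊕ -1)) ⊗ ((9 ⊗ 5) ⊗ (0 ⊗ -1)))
(((-3 ⊗ 4) ⊕ (-2 ⊕ -1)) ⊗ ((9 ⊗ 5) ⊗ (0 ⊗ -1))) = 11

Expand innermost to outermost. Recall ⊕ takes the minimum of its arguments and ⊗ takes their sum. Working out the expression (((-3 ⊗ 4) ⊕ (-2 ⊕ -1)) ⊗ ((9 ⊗ 5) ⊗ (0 ⊗ -1))) gives 11.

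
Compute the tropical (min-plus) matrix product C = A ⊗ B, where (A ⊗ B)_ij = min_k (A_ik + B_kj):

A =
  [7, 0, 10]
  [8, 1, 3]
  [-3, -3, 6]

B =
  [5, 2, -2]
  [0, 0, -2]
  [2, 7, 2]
A ⊗ B =
  [0, 0, -2]
  [1, 1, -1]
  [-3, -3, -5]

Apply the min-plus product entry-by-entry:
  C[0][0] = min over k of (A[0][0] + B[0][0] = 7 + 5 = 12, A[0][1] + B[1][0] = 0 + 0 = 0, A[0][2] + B[2][0] = 10 + 2 = 12) = 0 (attained at k = 1)
  C[0][1] = min over k of (A[0][0] + B[0][1] = 7 + 2 = 9, A[0][1] + B[1][1] = 0 + 0 = 0, A[0][2] + B[2][1] = 10 + 7 = 17) = 0 (attained at k = 1)
  C[0][2] = min over k of (A[0][0] + B[0][2] = 7 + -2 = 5, A[0][1] + B[1][2] = 0 + -2 = -2, A[0][2] + B[2][2] = 10 + 2 = 12) = -2 (attained at k = 1)
  C[1][0] = min over k of (A[1][0] + B[0][0] = 8 + 5 = 13, A[1][1] + B[1][0] = 1 + 0 = 1, A[1][2] + B[2][0] = 3 + 2 = 5) = 1 (attained at k = 1)
  C[1][1] = min over k of (A[1][0] + B[0][1] = 8 + 2 = 10, A[1][1] + B[1][1] = 1 + 0 = 1, A[1][2] + B[2][1] = 3 + 7 = 10) = 1 (attained at k = 1)
  C[1][2] = min over k of (A[1][0] + B[0][2] = 8 + -2 = 6, A[1][1] + B[1][2] = 1 + -2 = -1, A[1][2] + B[2][2] = 3 + 2 = 5) = -1 (attained at k = 1)
  C[2][0] = min over k of (A[2][0] + B[0][0] = -3 + 5 = 2, A[2][1] + B[1][0] = -3 + 0 = -3, A[2][2] + B[2][0] = 6 + 2 = 8) = -3 (attained at k = 1)
  C[2][1] = min over k of (A[2][0] + B[0][1] = -3 + 2 = -1, A[2][1] + B[1][1] = -3 + 0 = -3, A[2][2] + B[2][1] = 6 + 7 = 13) = -3 (attained at k = 1)
  C[2][2] = min over k of (A[2][0] + B[0][2] = -3 + -2 = -5, A[2][1] + B[1][2] = -3 + -2 = -5, A[2][2] + B[2][2] = 6 + 2 = 8) = -5 (attained at k = 0)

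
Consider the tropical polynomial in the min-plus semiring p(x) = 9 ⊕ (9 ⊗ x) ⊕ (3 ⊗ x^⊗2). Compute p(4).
p(4) = 9

A tropical monomial a ⊗ x^⊗i evaluates to a + i · x. Evaluating each term at x = 4:
  Term 0 contributes 9 + 0 · 4 = 9
  Term 1 contributes 9 + 1 · 4 = 13
  Term 2 contributes 3 + 2 · 4 = 11
p(4) = ⊕ of these = min[9, 13, 11] = 9.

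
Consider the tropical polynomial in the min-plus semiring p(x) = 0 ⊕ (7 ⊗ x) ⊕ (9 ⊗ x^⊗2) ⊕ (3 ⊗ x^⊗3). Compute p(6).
p(6) = 0

A tropical monomial a ⊗ x^⊗i evaluates to a + i · x. Evaluating each term at x = 6:
  Term 0 contributes 0 + 0 · 6 = 0
  Term 1 contributes 7 + 1 · 6 = 13
  Term 2 contributes 9 + 2 · 6 = 21
  Term 3 contributes 3 + 3 · 6 = 21
p(6) = ⊕ of these = min[0, 13, 21, 21] = 0.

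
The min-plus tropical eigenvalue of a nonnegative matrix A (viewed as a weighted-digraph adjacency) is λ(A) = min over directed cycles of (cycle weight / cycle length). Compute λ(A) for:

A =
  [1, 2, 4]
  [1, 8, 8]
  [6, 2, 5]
λ(A) = 1

Enumerate directed cycles and compute their means (weight / length). Sample:
  cycle 0 → 0: weight = 1, length = 1, mean = 1/1 ≈ 1.000
  cycle 1 → 1: weight = 8, length = 1, mean = 8/1 ≈ 8.000
  cycle 2 → 2: weight = 5, length = 1, mean = 5/1 ≈ 5.000
  cycle 0 → 1 → 0: weight = 3, length = 2, mean = 3/2 ≈ 1.500
  cycle 0 → 2 → 0: weight = 10, length = 2, mean = 10/2 ≈ 5.000
  cycle 1 → 0 → 1: weight = 3, length = 2, mean = 3/2 ≈ 1.500
Minimum mean = 1.000, attained e.g. along the cycle 0 → 0 with weight 1 and length 1. So λ(A) = 1/1 = 1.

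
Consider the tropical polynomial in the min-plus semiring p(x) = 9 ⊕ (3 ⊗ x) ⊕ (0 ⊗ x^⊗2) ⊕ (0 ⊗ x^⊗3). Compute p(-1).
p(-1) = -3

A tropical monomial a ⊗ x^⊗i evaluates to a + i · x. Evaluating each term at x = -1:
  Term 0 contributes 9 + 0 · -1 = 9
  Term 1 contributes 3 + 1 · -1 = 2
  Term 2 contributes 0 + 2 · -1 = -2
  Term 3 contributes 0 + 3 · -1 = -3
p(-1) = ⊕ of these = min[9, 2, -2, -3] = -3.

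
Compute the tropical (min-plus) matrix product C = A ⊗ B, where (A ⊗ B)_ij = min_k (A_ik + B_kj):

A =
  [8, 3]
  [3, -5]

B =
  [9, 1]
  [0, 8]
A ⊗ B =
  [3, 9]
  [-5, 3]

Apply the min-plus product entry-by-entry:
  C[0][0] = min over k of (A[0][0] + B[0][0] = 8 + 9 = 17, A[0][1] + B[1][0] = 3 + 0 = 3) = 3 (attained at k = 1)
  C[0][1] = min over k of (A[0][0] + B[0][1] = 8 + 1 = 9, A[0][1] + B[1][1] = 3 + 8 = 11) = 9 (attained at k = 0)
  C[1][0] = min over k of (A[1][0] + B[0][0] = 3 + 9 = 12, A[1][1] + B[1][0] = -5 + 0 = -5) = -5 (attained at k = 1)
  C[1][1] = min over k of (A[1][0] + B[0][1] = 3 + 1 = 4, A[1][1] + B[1][1] = -5 + 8 = 3) = 3 (attained at k = 1)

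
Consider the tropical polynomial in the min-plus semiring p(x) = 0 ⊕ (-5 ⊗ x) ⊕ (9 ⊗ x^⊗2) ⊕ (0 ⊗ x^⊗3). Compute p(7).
p(7) = 0

A tropical monomial a ⊗ x^⊗i evaluates to a + i · x. Evaluating each term at x = 7:
  Term 0 contributes 0 + 0 · 7 = 0
  Term 1 contributes -5 + 1 · 7 = 2
  Term 2 contributes 9 + 2 · 7 = 23
  Term 3 contributes 0 + 3 · 7 = 21
p(7) = ⊕ of these = min[0, 2, 23, 21] = 0.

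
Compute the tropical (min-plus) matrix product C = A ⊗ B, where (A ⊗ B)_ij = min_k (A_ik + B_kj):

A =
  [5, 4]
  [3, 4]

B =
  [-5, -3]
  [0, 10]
A ⊗ B =
  [0, 2]
  [-2, 0]

Apply the min-plus product entry-by-entry:
  C[0][0] = min over k of (A[0][0] + B[0][0] = 5 + -5 = 0, A[0][1] + B[1][0] = 4 + 0 = 4) = 0 (attained at k = 0)
  C[0][1] = min over k of (A[0][0] + B[0][1] = 5 + -3 = 2, A[0][1] + B[1][1] = 4 + 10 = 14) = 2 (attained at k = 0)
  C[1][0] = min over k of (A[1][0] + B[0][0] = 3 + -5 = -2, A[1][1] + B[1][0] = 4 + 0 = 4) = -2 (attained at k = 0)
  C[1][1] = min over k of (A[1][0] + B[0][1] = 3 + -3 = 0, A[1][1] + B[1][1] = 4 + 10 = 14) = 0 (attained at k = 0)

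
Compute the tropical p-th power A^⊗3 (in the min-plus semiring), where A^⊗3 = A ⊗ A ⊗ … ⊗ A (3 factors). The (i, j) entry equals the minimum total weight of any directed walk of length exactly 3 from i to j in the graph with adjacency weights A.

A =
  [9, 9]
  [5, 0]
A^⊗3 =
  [14, 9]
  [5, 0]

Each entry (A^⊗3)_ij equals the minimum over all length-3 walks i = v_0 → v_1 → … → v_3 = j of Σ_t A[v_t][v_{t+1}]. For example, for (i, j) = (0, 1) we minimise over 4 possible intermediate vertex sequences; the minimum is 9, attained along the walk 0 → 1 → 1 → 1.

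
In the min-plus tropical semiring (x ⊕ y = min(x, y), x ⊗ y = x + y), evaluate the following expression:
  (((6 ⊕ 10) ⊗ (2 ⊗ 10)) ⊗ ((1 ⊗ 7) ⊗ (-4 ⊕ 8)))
(((6 ⊕ 10) ⊗ (2 ⊗ 10)) ⊗ ((1 ⊗ 7) ⊗ (-4 ⊕ 8))) = 22

Expand innermost to outermost. Recall ⊕ takes the minimum of its arguments and ⊗ takes their sum. Working out the expression (((6 ⊕ 10) ⊗ (2 ⊗ 10)) ⊗ ((1 ⊗ 7) ⊗ (-4 ⊕ 8))) gives 22.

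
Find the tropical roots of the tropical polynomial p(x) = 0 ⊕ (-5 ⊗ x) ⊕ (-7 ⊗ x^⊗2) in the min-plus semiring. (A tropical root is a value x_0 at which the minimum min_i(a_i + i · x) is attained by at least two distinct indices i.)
Roots: {2, 5}

Each tropical root is a break point of the lower envelope of the lines y = a_i + i · x (there are 3 lines, with slopes 0, 1, ..., 2). Only the lines that attain the minimum somewhere contribute to roots; other lines are dominated. Here the surviving (envelope) indices are i = 2, i = 1, i = 0.
Intersections between consecutive envelope lines give the roots: for adjacent envelope indices i < j the intersection is x = (a_i − a_j) / (j − i). Reading off the sorted break points: {2, 5}.
Verification: at each break x_0, at least two indices attain the minimum of min_i(a_i + i · x_0).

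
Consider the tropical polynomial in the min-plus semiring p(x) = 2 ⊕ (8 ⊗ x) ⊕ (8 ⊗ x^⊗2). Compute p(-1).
p(-1) = 2

A tropical monomial a ⊗ x^⊗i evaluates to a + i · x. Evaluating each term at x = -1:
  Term 0 contributes 2 + 0 · -1 = 2
  Term 1 contributes 8 + 1 · -1 = 7
  Term 2 contributes 8 + 2 · -1 = 6
p(-1) = ⊕ of these = min[2, 7, 6] = 2.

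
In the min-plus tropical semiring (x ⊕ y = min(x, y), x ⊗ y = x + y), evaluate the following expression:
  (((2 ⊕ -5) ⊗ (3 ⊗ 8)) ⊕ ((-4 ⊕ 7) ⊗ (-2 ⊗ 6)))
(((2 ⊕ -5) ⊗ (3 ⊗ 8)) ⊕ ((-4 ⊕ 7) ⊗ (-2 ⊗ 6))) = 0

Expand innermost to outermost. Recall ⊕ takes the minimum of its arguments and ⊗ takes their sum. Working out the expression (((2 ⊕ -5) ⊗ (3 ⊗ 8)) ⊕ ((-4 ⊕ 7) ⊗ (-2 ⊗ 6))) gives 0.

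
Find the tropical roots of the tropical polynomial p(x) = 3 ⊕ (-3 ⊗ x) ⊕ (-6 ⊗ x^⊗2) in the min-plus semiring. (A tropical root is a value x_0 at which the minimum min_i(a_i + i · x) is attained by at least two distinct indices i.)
Roots: {3, 6}

Each tropical root is a break point of the lower envelope of the lines y = a_i + i · x (there are 3 lines, with slopes 0, 1, ..., 2). Only the lines that attain the minimum somewhere contribute to roots; other lines are dominated. Here the surviving (envelope) indices are i = 2, i = 1, i = 0.
Intersections between consecutive envelope lines give the roots: for adjacent envelope indices i < j the intersection is x = (a_i − a_j) / (j − i). Reading off the sorted break points: {3, 6}.
Verification: at each break x_0, at least two indices attain the minimum of min_i(a_i + i · x_0).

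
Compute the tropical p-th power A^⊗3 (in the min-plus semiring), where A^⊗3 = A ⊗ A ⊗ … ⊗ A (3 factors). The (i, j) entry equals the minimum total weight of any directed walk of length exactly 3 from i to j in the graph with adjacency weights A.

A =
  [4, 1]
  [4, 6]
A^⊗3 =
  [9, 6]
  [9, 9]

Each entry (A^⊗3)_ij equals the minimum over all length-3 walks i = v_0 → v_1 → … → v_3 = j of Σ_t A[v_t][v_{t+1}]. For example, for (i, j) = (0, 1) we minimise over 4 possible intermediate vertex sequences; the minimum is 6, attained along the walk 0 → 1 → 0 → 1.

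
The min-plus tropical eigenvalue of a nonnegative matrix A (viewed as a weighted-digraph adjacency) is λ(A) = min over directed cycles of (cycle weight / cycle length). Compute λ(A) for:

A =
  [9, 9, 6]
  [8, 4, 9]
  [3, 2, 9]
λ(A) = 4

Enumerate directed cycles and compute their means (weight / length). Sample:
  cycle 0 → 0: weight = 9, length = 1, mean = 9/1 ≈ 9.000
  cycle 1 → 1: weight = 4, length = 1, mean = 4/1 ≈ 4.000
  cycle 2 → 2: weight = 9, length = 1, mean = 9/1 ≈ 9.000
  cycle 0 → 1 → 0: weight = 17, length = 2, mean = 17/2 ≈ 8.500
  cycle 0 → 2 → 0: weight = 9, length = 2, mean = 9/2 ≈ 4.500
  cycle 1 → 0 → 1: weight = 17, length = 2, mean = 17/2 ≈ 8.500
Minimum mean = 4.000, attained e.g. along the cycle 1 → 1 with weight 4 and length 1. So λ(A) = 4/1 = 4.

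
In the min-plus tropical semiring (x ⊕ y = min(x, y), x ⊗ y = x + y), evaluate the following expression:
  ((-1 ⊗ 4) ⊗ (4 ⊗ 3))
((-1 ⊗ 4) ⊗ (4 ⊗ 3)) = 10

Expand innermost to outermost. Recall ⊕ takes the minimum of its arguments and ⊗ takes their sum. Working out the expression ((-1 ⊗ 4) ⊗ (4 ⊗ 3)) gives 10.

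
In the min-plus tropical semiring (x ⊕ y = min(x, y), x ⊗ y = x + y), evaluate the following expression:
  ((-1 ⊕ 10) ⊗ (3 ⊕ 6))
((-1 ⊕ 10) ⊗ (3 ⊕ 6)) = 2

Expand innermost to outermost. Recall ⊕ takes the minimum of its arguments and ⊗ takes their sum. Working out the expression ((-1 ⊕ 10) ⊗ (3 ⊕ 6)) gives 2.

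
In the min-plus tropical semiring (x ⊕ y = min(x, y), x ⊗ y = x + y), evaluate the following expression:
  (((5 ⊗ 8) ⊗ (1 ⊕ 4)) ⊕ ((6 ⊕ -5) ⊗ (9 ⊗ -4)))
(((5 ⊗ 8) ⊗ (1 ⊕ 4)) ⊕ ((6 ⊕ -5) ⊗ (9 ⊗ -4))) = 0

Expand innermost to outermost. Recall ⊕ takes the minimum of its arguments and ⊗ takes their sum. Working out the expression (((5 ⊗ 8) ⊗ (1 ⊕ 4)) ⊕ ((6 ⊕ -5) ⊗ (9 ⊗ -4))) gives 0.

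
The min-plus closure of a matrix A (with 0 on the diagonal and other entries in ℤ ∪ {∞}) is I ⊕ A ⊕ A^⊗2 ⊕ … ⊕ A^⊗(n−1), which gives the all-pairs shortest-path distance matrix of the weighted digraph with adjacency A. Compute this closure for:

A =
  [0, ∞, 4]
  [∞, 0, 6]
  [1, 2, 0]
Closure =
  [0, 6, 4]
  [7, 0, 6]
  [1, 2, 0]

This is the Floyd-Warshall all-pairs shortest-path computation. For each intermediate vertex k = 0, 1, …, 2, update dist[i][j] ← min(dist[i][j], dist[i][k] + dist[k][j]). The final matrix gives, for each (i, j), the minimum total weight of any directed path from i to j (possibly empty when i = j).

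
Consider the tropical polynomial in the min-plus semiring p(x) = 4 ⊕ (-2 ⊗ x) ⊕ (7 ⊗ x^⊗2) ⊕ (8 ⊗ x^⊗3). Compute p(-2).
p(-2) = -4

A tropical monomial a ⊗ x^⊗i evaluates to a + i · x. Evaluating each term at x = -2:
  Term 0 contributes 4 + 0 · -2 = 4
  Term 1 contributes -2 + 1 · -2 = -4
  Term 2 contributes 7 + 2 · -2 = 3
  Term 3 contributes 8 + 3 · -2 = 2
p(-2) = ⊕ of these = min[4, -4, 3, 2] = -4.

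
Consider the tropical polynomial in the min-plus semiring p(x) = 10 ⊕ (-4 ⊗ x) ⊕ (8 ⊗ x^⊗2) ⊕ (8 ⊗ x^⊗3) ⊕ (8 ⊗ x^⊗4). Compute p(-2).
p(-2) = -6

A tropical monomial a ⊗ x^⊗i evaluates to a + i · x. Evaluating each term at x = -2:
  Term 0 contributes 10 + 0 · -2 = 10
  Term 1 contributes -4 + 1 · -2 = -6
  Term 2 contributes 8 + 2 · -2 = 4
  Term 3 contributes 8 + 3 · -2 = 2
  Term 4 contributes 8 + 4 · -2 = 0
p(-2) = ⊕ of these = min[10, -6, 4, 2, 0] = -6.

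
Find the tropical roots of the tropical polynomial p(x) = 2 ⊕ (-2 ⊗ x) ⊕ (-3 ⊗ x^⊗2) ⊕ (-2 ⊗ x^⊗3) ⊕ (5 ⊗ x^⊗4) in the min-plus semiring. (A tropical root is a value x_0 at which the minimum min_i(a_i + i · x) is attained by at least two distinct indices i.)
Roots: {-7, -1, 1, 4}

Each tropical root is a break point of the lower envelope of the lines y = a_i + i · x (there are 5 lines, with slopes 0, 1, ..., 4). Only the lines that attain the minimum somewhere contribute to roots; other lines are dominated. Here the surviving (envelope) indices are i = 4, i = 3, i = 2, i = 1, i = 0.
Intersections between consecutive envelope lines give the roots: for adjacent envelope indices i < j the intersection is x = (a_i − a_j) / (j − i). Reading off the sorted break points: {-7, -1, 1, 4}.
Verification: at each break x_0, at least two indices attain the minimum of min_i(a_i + i · x_0).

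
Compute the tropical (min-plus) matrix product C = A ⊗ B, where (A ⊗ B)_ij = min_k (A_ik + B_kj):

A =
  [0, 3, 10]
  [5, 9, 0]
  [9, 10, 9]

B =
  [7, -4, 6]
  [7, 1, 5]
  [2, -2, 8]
A ⊗ B =
  [7, -4, 6]
  [2, -2, 8]
  [11, 5, 15]

Apply the min-plus product entry-by-entry:
  C[0][0] = min over k of (A[0][0] + B[0][0] = 0 + 7 = 7, A[0][1] + B[1][0] = 3 + 7 = 10, A[0][2] + B[2][0] = 10 + 2 = 12) = 7 (attained at k = 0)
  C[0][1] = min over k of (A[0][0] + B[0][1] = 0 + -4 = -4, A[0][1] + B[1][1] = 3 + 1 = 4, A[0][2] + B[2][1] = 10 + -2 = 8) = -4 (attained at k = 0)
  C[0][2] = min over k of (A[0][0] + B[0][2] = 0 + 6 = 6, A[0][1] + B[1][2] = 3 + 5 = 8, A[0][2] + B[2][2] = 10 + 8 = 18) = 6 (attained at k = 0)
  C[1][0] = min over k of (A[1][0] + B[0][0] = 5 + 7 = 12, A[1][1] + B[1][0] = 9 + 7 = 16, A[1][2] + B[2][0] = 0 + 2 = 2) = 2 (attained at k = 2)
  C[1][1] = min over k of (A[1][0] + B[0][1] = 5 + -4 = 1, A[1][1] + B[1][1] = 9 + 1 = 10, A[1][2] + B[2][1] = 0 + -2 = -2) = -2 (attained at k = 2)
  C[1][2] = min over k of (A[1][0] + B[0][2] = 5 + 6 = 11, A[1][1] + B[1][2] = 9 + 5 = 14, A[1][2] + B[2][2] = 0 + 8 = 8) = 8 (attained at k = 2)
  C[2][0] = min over k of (A[2][0] + B[0][0] = 9 + 7 = 16, A[2][1] + B[1][0] = 10 + 7 = 17, A[2][2] + B[2][0] = 9 + 2 = 11) = 11 (attained at k = 2)
  C[2][1] = min over k of (A[2][0] + B[0][1] = 9 + -4 = 5, A[2][1] + B[1][1] = 10 + 1 = 11, A[2][2] + B[2][1] = 9 + -2 = 7) = 5 (attained at k = 0)
  C[2][2] = min over k of (A[2][0] + B[0][2] = 9 + 6 = 15, A[2][1] + B[1][2] = 10 + 5 = 15, A[2][2] + B[2][2] = 9 + 8 = 17) = 15 (attained at k = 0)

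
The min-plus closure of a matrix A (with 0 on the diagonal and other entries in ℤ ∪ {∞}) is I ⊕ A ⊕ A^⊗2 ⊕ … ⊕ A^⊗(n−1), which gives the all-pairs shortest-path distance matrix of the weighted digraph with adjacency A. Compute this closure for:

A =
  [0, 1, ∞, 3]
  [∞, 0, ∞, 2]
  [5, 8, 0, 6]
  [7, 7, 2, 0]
Closure =
  [0, 1, 5, 3]
  [9, 0, 4, 2]
  [5, 6, 0, 6]
  [7, 7, 2, 0]

This is the Floyd-Warshall all-pairs shortest-path computation. For each intermediate vertex k = 0, 1, …, 3, update dist[i][j] ← min(dist[i][j], dist[i][k] + dist[k][j]). The final matrix gives, for each (i, j), the minimum total weight of any directed path from i to j (possibly empty when i = j).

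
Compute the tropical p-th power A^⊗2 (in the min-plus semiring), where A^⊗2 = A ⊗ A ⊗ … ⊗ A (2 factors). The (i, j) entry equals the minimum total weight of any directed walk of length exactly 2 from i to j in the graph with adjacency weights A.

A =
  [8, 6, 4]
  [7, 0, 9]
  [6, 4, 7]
A^⊗2 =
  [10, 6, 11]
  [7, 0, 9]
  [11, 4, 10]

Each entry (A^⊗2)_ij equals the minimum over all length-2 walks i = v_0 → v_1 → … → v_2 = j of Σ_t A[v_t][v_{t+1}]. For example, for (i, j) = (0, 2) we minimise over 3 possible intermediate vertex sequences; the minimum is 11, attained along the walk 0 → 2 → 2.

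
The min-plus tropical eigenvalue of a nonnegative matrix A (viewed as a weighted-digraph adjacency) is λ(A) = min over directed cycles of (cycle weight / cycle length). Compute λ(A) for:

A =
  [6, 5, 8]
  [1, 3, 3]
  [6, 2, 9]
λ(A) = 5/2

Enumerate directed cycles and compute their means (weight / length). Sample:
  cycle 0 → 0: weight = 6, length = 1, mean = 6/1 ≈ 6.000
  cycle 1 → 1: weight = 3, length = 1, mean = 3/1 ≈ 3.000
  cycle 2 → 2: weight = 9, length = 1, mean = 9/1 ≈ 9.000
  cycle 0 → 1 → 0: weight = 6, length = 2, mean = 6/2 ≈ 3.000
  cycle 0 → 2 → 0: weight = 14, length = 2, mean = 14/2 ≈ 7.000
  cycle 1 → 0 → 1: weight = 6, length = 2, mean = 6/2 ≈ 3.000
Minimum mean = 2.500, attained e.g. along the cycle 1 → 2 → 1 with weight 5 and length 2. So λ(A) = 5/2 = 5/2.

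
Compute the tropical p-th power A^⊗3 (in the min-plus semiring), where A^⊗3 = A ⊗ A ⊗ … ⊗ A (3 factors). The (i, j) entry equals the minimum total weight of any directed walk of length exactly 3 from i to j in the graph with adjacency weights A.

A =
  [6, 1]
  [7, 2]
A^⊗3 =
  [10, 5]
  [11, 6]

Each entry (A^⊗3)_ij equals the minimum over all length-3 walks i = v_0 → v_1 → … → v_3 = j of Σ_t A[v_t][v_{t+1}]. For example, for (i, j) = (0, 1) we minimise over 4 possible intermediate vertex sequences; the minimum is 5, attained along the walk 0 → 1 → 1 → 1.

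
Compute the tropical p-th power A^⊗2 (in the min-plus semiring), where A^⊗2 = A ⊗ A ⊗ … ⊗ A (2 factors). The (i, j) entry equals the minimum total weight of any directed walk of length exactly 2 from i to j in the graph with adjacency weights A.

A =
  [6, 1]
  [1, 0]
A^⊗2 =
  [2, 1]
  [1, 0]

Each entry (A^⊗2)_ij equals the minimum over all length-2 walks i = v_0 → v_1 → … → v_2 = j of Σ_t A[v_t][v_{t+1}]. For example, for (i, j) = (0, 1) we minimise over 2 possible intermediate vertex sequences; the minimum is 1, attained along the walk 0 → 1 → 1.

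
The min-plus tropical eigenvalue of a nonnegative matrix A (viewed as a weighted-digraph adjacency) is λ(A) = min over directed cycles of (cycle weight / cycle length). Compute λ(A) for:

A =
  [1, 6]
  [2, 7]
λ(A) = 1

Enumerate directed cycles and compute their means (weight / length). Sample:
  cycle 0 → 0: weight = 1, length = 1, mean = 1/1 ≈ 1.000
  cycle 1 → 1: weight = 7, length = 1, mean = 7/1 ≈ 7.000
  cycle 0 → 1 → 0: weight = 8, length = 2, mean = 8/2 ≈ 4.000
  cycle 1 → 0 → 1: weight = 8, length = 2, mean = 8/2 ≈ 4.000
Minimum mean = 1.000, attained e.g. along the cycle 0 → 0 with weight 1 and length 1. So λ(A) = 1/1 = 1.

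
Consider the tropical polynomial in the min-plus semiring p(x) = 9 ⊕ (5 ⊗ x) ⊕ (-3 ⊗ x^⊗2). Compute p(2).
p(2) = 1

A tropical monomial a ⊗ x^⊗i evaluates to a + i · x. Evaluating each term at x = 2:
  Term 0 contributes 9 + 0 · 2 = 9
  Term 1 contributes 5 + 1 · 2 = 7
  Term 2 contributes -3 + 2 · 2 = 1
p(2) = ⊕ of these = min[9, 7, 1] = 1.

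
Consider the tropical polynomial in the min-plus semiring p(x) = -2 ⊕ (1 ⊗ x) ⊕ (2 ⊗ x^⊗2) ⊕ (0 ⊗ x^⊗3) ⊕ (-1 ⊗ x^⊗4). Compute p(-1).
p(-1) = -5

A tropical monomial a ⊗ x^⊗i evaluates to a + i · x. Evaluating each term at x = -1:
  Term 0 contributes -2 + 0 · -1 = -2
  Term 1 contributes 1 + 1 · -1 = 0
  Term 2 contributes 2 + 2 · -1 = 0
  Term 3 contributes 0 + 3 · -1 = -3
  Term 4 contributes -1 + 4 · -1 = -5
p(-1) = ⊕ of these = min[-2, 0, 0, -3, -5] = -5.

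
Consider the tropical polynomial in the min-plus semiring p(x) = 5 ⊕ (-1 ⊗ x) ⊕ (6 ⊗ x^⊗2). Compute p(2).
p(2) = 1

A tropical monomial a ⊗ x^⊗i evaluates to a + i · x. Evaluating each term at x = 2:
  Term 0 contributes 5 + 0 · 2 = 5
  Term 1 contributes -1 + 1 · 2 = 1
  Term 2 contributes 6 + 2 · 2 = 10
p(2) = ⊕ of these = min[5, 1, 10] = 1.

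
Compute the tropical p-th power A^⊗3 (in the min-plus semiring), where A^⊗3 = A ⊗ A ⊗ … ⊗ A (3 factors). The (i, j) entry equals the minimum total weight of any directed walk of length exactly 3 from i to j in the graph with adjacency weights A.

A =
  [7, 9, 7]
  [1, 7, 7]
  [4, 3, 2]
A^⊗3 =
  [11, 12, 11]
  [11, 11, 10]
  [6, 7, 6]

Each entry (A^⊗3)_ij equals the minimum over all length-3 walks i = v_0 → v_1 → … → v_3 = j of Σ_t A[v_t][v_{t+1}]. For example, for (i, j) = (0, 2) we minimise over 9 possible intermediate vertex sequences; the minimum is 11, attained along the walk 0 → 2 → 2 → 2.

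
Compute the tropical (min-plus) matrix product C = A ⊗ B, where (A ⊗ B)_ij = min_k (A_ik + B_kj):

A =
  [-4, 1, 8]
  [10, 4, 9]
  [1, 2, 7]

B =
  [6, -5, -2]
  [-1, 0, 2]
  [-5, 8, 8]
A ⊗ B =
  [0, -9, -6]
  [3, 4, 6]
  [1, -4, -1]

Apply the min-plus product entry-by-entry:
  C[0][0] = min over k of (A[0][0] + B[0][0] = -4 + 6 = 2, A[0][1] + B[1][0] = 1 + -1 = 0, A[0][2] + B[2][0] = 8 + -5 = 3) = 0 (attained at k = 1)
  C[0][1] = min over k of (A[0][0] + B[0][1] = -4 + -5 = -9, A[0][1] + B[1][1] = 1 + 0 = 1, A[0][2] + B[2][1] = 8 + 8 = 16) = -9 (attained at k = 0)
  C[0][2] = min over k of (A[0][0] + B[0][2] = -4 + -2 = -6, A[0][1] + B[1][2] = 1 + 2 = 3, A[0][2] + B[2][2] = 8 + 8 = 16) = -6 (attained at k = 0)
  C[1][0] = min over k of (A[1][0] + B[0][0] = 10 + 6 = 16, A[1][1] + B[1][0] = 4 + -1 = 3, A[1][2] + B[2][0] = 9 + -5 = 4) = 3 (attained at k = 1)
  C[1][1] = min over k of (A[1][0] + B[0][1] = 10 + -5 = 5, A[1][1] + B[1][1] = 4 + 0 = 4, A[1][2] + B[2][1] = 9 + 8 = 17) = 4 (attained at k = 1)
  C[1][2] = min over k of (A[1][0] + B[0][2] = 10 + -2 = 8, A[1][1] + B[1][2] = 4 + 2 = 6, A[1][2] + B[2][2] = 9 + 8 = 17) = 6 (attained at k = 1)
  C[2][0] = min over k of (A[2][0] + B[0][0] = 1 + 6 = 7, A[2][1] + B[1][0] = 2 + -1 = 1, A[2][2] + B[2][0] = 7 + -5 = 2) = 1 (attained at k = 1)
  C[2][1] = min over k of (A[2][0] + B[0][1] = 1 + -5 = -4, A[2][1] + B[1][1] = 2 + 0 = 2, A[2][2] + B[2][1] = 7 + 8 = 15) = -4 (attained at k = 0)
  C[2][2] = min over k of (A[2][0] + B[0][2] = 1 + -2 = -1, A[2][1] + B[1][2] = 2 + 2 = 4, A[2][2] + B[2][2] = 7 + 8 = 15) = -1 (attained at k = 0)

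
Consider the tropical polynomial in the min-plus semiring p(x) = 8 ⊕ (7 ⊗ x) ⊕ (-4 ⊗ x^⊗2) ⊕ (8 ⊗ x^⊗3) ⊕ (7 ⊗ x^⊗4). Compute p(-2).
p(-2) = -8

A tropical monomial a ⊗ x^⊗i evaluates to a + i · x. Evaluating each term at x = -2:
  Term 0 contributes 8 + 0 · -2 = 8
  Term 1 contributes 7 + 1 · -2 = 5
  Term 2 contributes -4 + 2 · -2 = -8
  Term 3 contributes 8 + 3 · -2 = 2
  Term 4 contributes 7 + 4 · -2 = -1
p(-2) = ⊕ of these = min[8, 5, -8, 2, -1] = -8.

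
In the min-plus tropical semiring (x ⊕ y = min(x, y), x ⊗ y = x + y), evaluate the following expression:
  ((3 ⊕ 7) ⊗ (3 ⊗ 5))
((3 ⊕ 7) ⊗ (3 ⊗ 5)) = 11

Expand innermost to outermost. Recall ⊕ takes the minimum of its arguments and ⊗ takes their sum. Working out the expression ((3 ⊕ 7) ⊗ (3 ⊗ 5)) gives 11.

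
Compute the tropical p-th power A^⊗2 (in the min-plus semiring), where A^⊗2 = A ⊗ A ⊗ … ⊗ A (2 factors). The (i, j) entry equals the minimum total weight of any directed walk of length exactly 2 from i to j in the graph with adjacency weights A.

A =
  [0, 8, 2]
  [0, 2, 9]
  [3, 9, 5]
A^⊗2 =
  [0, 8, 2]
  [0, 4, 2]
  [3, 11, 5]

Each entry (A^⊗2)_ij equals the minimum over all length-2 walks i = v_0 → v_1 → … → v_2 = j of Σ_t A[v_t][v_{t+1}]. For example, for (i, j) = (0, 2) we minimise over 3 possible intermediate vertex sequences; the minimum is 2, attained along the walk 0 → 0 → 2.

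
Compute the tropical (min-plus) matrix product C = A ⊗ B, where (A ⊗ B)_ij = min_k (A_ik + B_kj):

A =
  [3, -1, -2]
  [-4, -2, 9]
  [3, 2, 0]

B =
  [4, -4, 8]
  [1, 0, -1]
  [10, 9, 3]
A ⊗ B =
  [0, -1, -2]
  [-1, -8, -3]
  [3, -1, 1]

Apply the min-plus product entry-by-entry:
  C[0][0] = min over k of (A[0][0] + B[0][0] = 3 + 4 = 7, A[0][1] + B[1][0] = -1 + 1 = 0, A[0][2] + B[2][0] = -2 + 10 = 8) = 0 (attained at k = 1)
  C[0][1] = min over k of (A[0][0] + B[0][1] = 3 + -4 = -1, A[0][1] + B[1][1] = -1 + 0 = -1, A[0][2] + B[2][1] = -2 + 9 = 7) = -1 (attained at k = 0)
  C[0][2] = min over k of (A[0][0] + B[0][2] = 3 + 8 = 11, A[0][1] + B[1][2] = -1 + -1 = -2, A[0][2] + B[2][2] = -2 + 3 = 1) = -2 (attained at k = 1)
  C[1][0] = min over k of (A[1][0] + B[0][0] = -4 + 4 = 0, A[1][1] + B[1][0] = -2 + 1 = -1, A[1][2] + B[2][0] = 9 + 10 = 19) = -1 (attained at k = 1)
  C[1][1] = min over k of (A[1][0] + B[0][1] = -4 + -4 = -8, A[1][1] + B[1][1] = -2 + 0 = -2, A[1][2] + B[2][1] = 9 + 9 = 18) = -8 (attained at k = 0)
  C[1][2] = min over k of (A[1][0] + B[0][2] = -4 + 8 = 4, A[1][1] + B[1][2] = -2 + -1 = -3, A[1][2] + B[2][2] = 9 + 3 = 12) = -3 (attained at k = 1)
  C[2][0] = min over k of (A[2][0] + B[0][0] = 3 + 4 = 7, A[2][1] + B[1][0] = 2 + 1 = 3, A[2][2] + B[2][0] = 0 + 10 = 10) = 3 (attained at k = 1)
  C[2][1] = min over k of (A[2][0] + B[0][1] = 3 + -4 = -1, A[2][1] + B[1][1] = 2 + 0 = 2, A[2][2] + B[2][1] = 0 + 9 = 9) = -1 (attained at k = 0)
  C[2][2] = min over k of (A[2][0] + B[0][2] = 3 + 8 = 11, A[2][1] + B[1][2] = 2 + -1 = 1, A[2][2] + B[2][2] = 0 + 3 = 3) = 1 (attained at k = 1)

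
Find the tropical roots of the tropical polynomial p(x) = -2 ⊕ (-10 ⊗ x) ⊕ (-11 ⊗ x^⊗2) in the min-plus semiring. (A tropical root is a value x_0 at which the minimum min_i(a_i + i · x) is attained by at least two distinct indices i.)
Roots: {1, 8}

Each tropical root is a break point of the lower envelope of the lines y = a_i + i · x (there are 3 lines, with slopes 0, 1, ..., 2). Only the lines that attain the minimum somewhere contribute to roots; other lines are dominated. Here the surviving (envelope) indices are i = 2, i = 1, i = 0.
Intersections between consecutive envelope lines give the roots: for adjacent envelope indices i < j the intersection is x = (a_i − a_j) / (j − i). Reading off the sorted break points: {1, 8}.
Verification: at each break x_0, at least two indices attain the minimum of min_i(a_i + i · x_0).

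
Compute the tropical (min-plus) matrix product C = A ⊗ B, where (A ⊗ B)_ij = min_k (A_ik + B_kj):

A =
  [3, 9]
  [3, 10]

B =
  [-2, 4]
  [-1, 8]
A ⊗ B =
  [1, 7]
  [1, 7]

Apply the min-plus product entry-by-entry:
  C[0][0] = min over k of (A[0][0] + B[0][0] = 3 + -2 = 1, A[0][1] + B[1][0] = 9 + -1 = 8) = 1 (attained at k = 0)
  C[0][1] = min over k of (A[0][0] + B[0][1] = 3 + 4 = 7, A[0][1] + B[1][1] = 9 + 8 = 17) = 7 (attained at k = 0)
  C[1][0] = min over k of (A[1][0] + B[0][0] = 3 + -2 = 1, A[1][1] + B[1][0] = 10 + -1 = 9) = 1 (attained at k = 0)
  C[1][1] = min over k of (A[1][0] + B[0][1] = 3 + 4 = 7, A[1][1] + B[1][1] = 10 + 8 = 18) = 7 (attained at k = 0)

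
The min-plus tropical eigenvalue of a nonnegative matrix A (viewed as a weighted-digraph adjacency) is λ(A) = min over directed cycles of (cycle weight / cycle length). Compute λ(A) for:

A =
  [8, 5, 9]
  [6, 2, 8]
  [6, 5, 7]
λ(A) = 2

Enumerate directed cycles and compute their means (weight / length). Sample:
  cycle 0 → 0: weight = 8, length = 1, mean = 8/1 ≈ 8.000
  cycle 1 → 1: weight = 2, length = 1, mean = 2/1 ≈ 2.000
  cycle 2 → 2: weight = 7, length = 1, mean = 7/1 ≈ 7.000
  cycle 0 → 1 → 0: weight = 11, length = 2, mean = 11/2 ≈ 5.500
  cycle 0 → 2 → 0: weight = 15, length = 2, mean = 15/2 ≈ 7.500
  cycle 1 → 0 → 1: weight = 11, length = 2, mean = 11/2 ≈ 5.500
Minimum mean = 2.000, attained e.g. along the cycle 1 → 1 with weight 2 and length 1. So λ(A) = 2/1 = 2.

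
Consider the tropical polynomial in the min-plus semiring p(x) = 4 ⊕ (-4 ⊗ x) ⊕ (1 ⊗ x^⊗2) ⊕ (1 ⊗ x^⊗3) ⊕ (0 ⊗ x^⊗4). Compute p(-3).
p(-3) = -12

A tropical monomial a ⊗ x^⊗i evaluates to a + i · x. Evaluating each term at x = -3:
  Term 0 contributes 4 + 0 · -3 = 4
  Term 1 contributes -4 + 1 · -3 = -7
  Term 2 contributes 1 + 2 · -3 = -5
  Term 3 contributes 1 + 3 · -3 = -8
  Term 4 contributes 0 + 4 · -3 = -12
p(-3) = ⊕ of these = min[4, -7, -5, -8, -12] = -12.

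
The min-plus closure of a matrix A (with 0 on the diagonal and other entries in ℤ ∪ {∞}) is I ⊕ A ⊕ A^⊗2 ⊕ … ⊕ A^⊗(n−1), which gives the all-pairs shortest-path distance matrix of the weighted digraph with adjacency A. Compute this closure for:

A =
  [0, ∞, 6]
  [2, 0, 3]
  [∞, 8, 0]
Closure =
  [0, 14, 6]
  [2, 0, 3]
  [10, 8, 0]

This is the Floyd-Warshall all-pairs shortest-path computation. For each intermediate vertex k = 0, 1, …, 2, update dist[i][j] ← min(dist[i][j], dist[i][k] + dist[k][j]). The final matrix gives, for each (i, j), the minimum total weight of any directed path from i to j (possibly empty when i = j).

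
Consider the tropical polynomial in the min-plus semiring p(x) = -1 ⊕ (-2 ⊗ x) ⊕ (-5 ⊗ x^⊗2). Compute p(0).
p(0) = -5

A tropical monomial a ⊗ x^⊗i evaluates to a + i · x. Evaluating each term at x = 0:
  Term 0 contributes -1 + 0 · 0 = -1
  Term 1 contributes -2 + 1 · 0 = -2
  Term 2 contributes -5 + 2 · 0 = -5
p(0) = ⊕ of these = min[-1, -2, -5] = -5.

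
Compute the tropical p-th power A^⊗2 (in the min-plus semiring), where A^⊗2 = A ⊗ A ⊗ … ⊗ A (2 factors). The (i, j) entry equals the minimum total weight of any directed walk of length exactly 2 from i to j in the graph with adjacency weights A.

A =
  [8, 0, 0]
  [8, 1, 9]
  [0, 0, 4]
A^⊗2 =
  [0, 0, 4]
  [9, 2, 8]
  [4, 0, 0]

Each entry (A^⊗2)_ij equals the minimum over all length-2 walks i = v_0 → v_1 → … → v_2 = j of Σ_t A[v_t][v_{t+1}]. For example, for (i, j) = (0, 2) we minimise over 3 possible intermediate vertex sequences; the minimum is 4, attained along the walk 0 → 2 → 2.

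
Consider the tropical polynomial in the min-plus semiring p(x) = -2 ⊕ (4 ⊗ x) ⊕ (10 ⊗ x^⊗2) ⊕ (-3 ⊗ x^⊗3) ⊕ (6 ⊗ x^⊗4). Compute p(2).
p(2) = -2

A tropical monomial a ⊗ x^⊗i evaluates to a + i · x. Evaluating each term at x = 2:
  Term 0 contributes -2 + 0 · 2 = -2
  Term 1 contributes 4 + 1 · 2 = 6
  Term 2 contributes 10 + 2 · 2 = 14
  Term 3 contributes -3 + 3 · 2 = 3
  Term 4 contributes 6 + 4 · 2 = 14
p(2) = ⊕ of these = min[-2, 6, 14, 3, 14] = -2.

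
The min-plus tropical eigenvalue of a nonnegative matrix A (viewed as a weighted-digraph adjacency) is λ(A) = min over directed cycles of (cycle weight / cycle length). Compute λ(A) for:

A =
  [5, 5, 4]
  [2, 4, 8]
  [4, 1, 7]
λ(A) = 7/3

Enumerate directed cycles and compute their means (weight / length). Sample:
  cycle 0 → 0: weight = 5, length = 1, mean = 5/1 ≈ 5.000
  cycle 1 → 1: weight = 4, length = 1, mean = 4/1 ≈ 4.000
  cycle 2 → 2: weight = 7, length = 1, mean = 7/1 ≈ 7.000
  cycle 0 → 1 → 0: weight = 7, length = 2, mean = 7/2 ≈ 3.500
  cycle 0 → 2 → 0: weight = 8, length = 2, mean = 8/2 ≈ 4.000
  cycle 1 → 0 → 1: weight = 7, length = 2, mean = 7/2 ≈ 3.500
Minimum mean = 2.333, attained e.g. along the cycle 0 → 2 → 1 → 0 with weight 7 and length 3. So λ(A) = 7/3 = 7/3.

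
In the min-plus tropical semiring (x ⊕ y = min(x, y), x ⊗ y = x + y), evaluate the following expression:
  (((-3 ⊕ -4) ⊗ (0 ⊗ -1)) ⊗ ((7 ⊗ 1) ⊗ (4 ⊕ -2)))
(((-3 ⊕ -4) ⊗ (0 ⊗ -1)) ⊗ ((7 ⊗ 1) ⊗ (4 ⊕ -2))) = 1

Expand innermost to outermost. Recall ⊕ takes the minimum of its arguments and ⊗ takes their sum. Working out the expression (((-3 ⊕ -4) ⊗ (0 ⊗ -1)) ⊗ ((7 ⊗ 1) ⊗ (4 ⊕ -2))) gives 1.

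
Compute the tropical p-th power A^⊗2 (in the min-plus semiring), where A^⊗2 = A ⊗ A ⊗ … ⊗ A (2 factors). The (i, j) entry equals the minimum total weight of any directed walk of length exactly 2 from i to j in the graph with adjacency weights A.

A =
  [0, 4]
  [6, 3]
A^⊗2 =
  [0, 4]
  [6, 6]

Each entry (A^⊗2)_ij equals the minimum over all length-2 walks i = v_0 → v_1 → … → v_2 = j of Σ_t A[v_t][v_{t+1}]. For example, for (i, j) = (0, 1) we minimise over 2 possible intermediate vertex sequences; the minimum is 4, attained along the walk 0 → 0 → 1.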